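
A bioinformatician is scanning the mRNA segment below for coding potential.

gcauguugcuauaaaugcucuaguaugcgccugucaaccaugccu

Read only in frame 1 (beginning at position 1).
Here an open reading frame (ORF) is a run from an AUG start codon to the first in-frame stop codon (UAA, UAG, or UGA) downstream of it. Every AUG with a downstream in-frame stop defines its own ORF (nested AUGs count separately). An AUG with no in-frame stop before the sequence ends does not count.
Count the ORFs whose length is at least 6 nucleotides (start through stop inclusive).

Frame 1: GCA UGU UGC UAU AAA UGC UCU AGU AUG CGC CUG UCA ACC AUG CCU — no AUG→stop ORF.
No ORF reaches 6 nucleotides. Count = 0.

0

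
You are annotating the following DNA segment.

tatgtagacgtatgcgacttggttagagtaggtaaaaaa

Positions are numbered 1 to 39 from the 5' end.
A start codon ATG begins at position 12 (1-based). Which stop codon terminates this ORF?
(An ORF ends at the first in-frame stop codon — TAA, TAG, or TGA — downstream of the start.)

Codons from position 12: ATG (12–14), CGA (15–17), CTT (18–20), GGT (21–23), TAG (24–26).
The first in-frame stop codon is TAG.

TAG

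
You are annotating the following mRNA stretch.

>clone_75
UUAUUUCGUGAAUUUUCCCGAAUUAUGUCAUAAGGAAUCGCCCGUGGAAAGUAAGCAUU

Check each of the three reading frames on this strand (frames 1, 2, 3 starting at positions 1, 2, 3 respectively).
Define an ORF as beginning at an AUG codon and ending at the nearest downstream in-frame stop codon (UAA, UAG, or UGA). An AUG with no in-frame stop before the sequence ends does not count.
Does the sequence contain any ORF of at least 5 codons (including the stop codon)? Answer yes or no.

no

Frame 1: UUA UUU CGU GAA UUU UCC CGA AUU AUG UCA UAA GGA AUC GCC CGU GGA AAG UAA GCA — AUG at 25, stop UAA at 31 → 9 nt.
Frame 2: UAU UUC GUG AAU UUU CCC GAA UUA UGU CAU AAG GAA UCG CCC GUG GAA AGU AAG CAU — no AUG→stop ORF.
Frame 3: AUU UCG UGA AUU UUC CCG AAU UAU GUC AUA AGG AAU CGC CCG UGG AAA GUA AGC AUU — no AUG→stop ORF.
Largest ORF found is 3 codons < 5, so no.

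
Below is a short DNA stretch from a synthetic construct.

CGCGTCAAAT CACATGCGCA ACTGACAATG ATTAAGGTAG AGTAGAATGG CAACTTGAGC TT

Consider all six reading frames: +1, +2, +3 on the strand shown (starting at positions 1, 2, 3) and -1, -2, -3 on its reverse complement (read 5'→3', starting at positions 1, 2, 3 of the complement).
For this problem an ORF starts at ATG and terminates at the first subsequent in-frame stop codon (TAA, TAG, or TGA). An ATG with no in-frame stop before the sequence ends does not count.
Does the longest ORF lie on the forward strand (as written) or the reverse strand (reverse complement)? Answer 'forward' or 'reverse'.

Reverse complement (5'→3'): AAGCTCAAGTTGCCATTCTACTCTACCTTAATCATTGTCAGTTGCGCATGTGATTTGACGCG
Frame +1: CGC GTC AAA TCA CAT GCG CAA CTG ACA ATG ATT AAG GTA GAG TAG AAT GGC AAC TTG AGC — ATG at 28, stop TAG at 43 → 18 nt.
Frame +2: GCG TCA AAT CAC ATG CGC AAC TGA CAA TGA TTA AGG TAG AGT AGA ATG GCA ACT TGA GCT — ATG at 14, stop TGA at 23 → 12 nt; ATG at 47, stop TGA at 56 → 12 nt.
Frame +3: CGT CAA ATC ACA TGC GCA ACT GAC AAT GAT TAA GGT AGA GTA GAA TGG CAA CTT GAG CTT — no ATG→stop ORF.
Frame -1: AAG CTC AAG TTG CCA TTC TAC TCT ACC TTA ATC ATT GTC AGT TGC GCA TGT GAT TTG ACG — no ATG→stop ORF.
Frame -2: AGC TCA AGT TGC CAT TCT ACT CTA CCT TAA TCA TTG TCA GTT GCG CAT GTG ATT TGA CGC — no ATG→stop ORF.
Frame -3: GCT CAA GTT GCC ATT CTA CTC TAC CTT AAT CAT TGT CAG TTG CGC ATG TGA TTT GAC GCG — ATG at 48, stop TGA at 51 → 6 nt.
Forward-strand max 18 nt; reverse-strand max 6 nt. The forward strand has the longer ORF.

forward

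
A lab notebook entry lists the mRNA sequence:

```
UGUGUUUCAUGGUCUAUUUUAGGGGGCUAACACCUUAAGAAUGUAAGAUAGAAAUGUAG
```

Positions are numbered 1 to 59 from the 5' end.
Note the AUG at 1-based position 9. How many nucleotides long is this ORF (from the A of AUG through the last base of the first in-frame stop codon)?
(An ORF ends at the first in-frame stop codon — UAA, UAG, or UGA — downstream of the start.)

30

Codons from position 9: AUG (9–11), GUC (12–14), UAU (15–17), UUU (18–20), AGG (21–23), GGG (24–26), CUA (27–29), ACA (30–32), CCU (33–35), UAA (36–38).
UAA is the first in-frame stop; ORF spans 9–38, 30 nucleotides.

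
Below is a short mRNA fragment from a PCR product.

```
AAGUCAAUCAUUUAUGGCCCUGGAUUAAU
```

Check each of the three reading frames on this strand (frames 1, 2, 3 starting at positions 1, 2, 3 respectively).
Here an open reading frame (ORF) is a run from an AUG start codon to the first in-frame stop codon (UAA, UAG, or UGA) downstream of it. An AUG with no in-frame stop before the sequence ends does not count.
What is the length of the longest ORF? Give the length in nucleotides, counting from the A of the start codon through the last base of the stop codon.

15

Frame 1: AAG UCA AUC AUU UAU GGC CCU GGA UUA — no AUG→stop ORF.
Frame 2: AGU CAA UCA UUU AUG GCC CUG GAU UAA — AUG at 14, stop UAA at 26 → 15 nt.
Frame 3: GUC AAU CAU UUA UGG CCC UGG AUU AAU — no AUG→stop ORF.
Longest: frame 2, positions 14–28, 15 nt = 5 codons = 4 aa. → 15 nucleotides.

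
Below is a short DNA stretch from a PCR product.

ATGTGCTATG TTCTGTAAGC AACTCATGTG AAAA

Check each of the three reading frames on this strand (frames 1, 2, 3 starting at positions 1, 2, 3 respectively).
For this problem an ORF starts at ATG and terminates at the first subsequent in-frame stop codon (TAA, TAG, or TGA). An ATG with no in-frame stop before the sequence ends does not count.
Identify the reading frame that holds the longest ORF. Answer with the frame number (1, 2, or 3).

2

Frame 1: ATG TGC TAT GTT CTG TAA GCA ACT CAT GTG AAA — ATG at 1, stop TAA at 16 → 18 nt.
Frame 2: TGT GCT ATG TTC TGT AAG CAA CTC ATG TGA AAA — ATG at 8, stop TGA at 29 → 24 nt; ATG at 26, stop TGA at 29 → 6 nt.
Frame 3: GTG CTA TGT TCT GTA AGC AAC TCA TGT GAA — no ATG→stop ORF.
Longest ORF is 24 nt in frame 2 (positions 8–31).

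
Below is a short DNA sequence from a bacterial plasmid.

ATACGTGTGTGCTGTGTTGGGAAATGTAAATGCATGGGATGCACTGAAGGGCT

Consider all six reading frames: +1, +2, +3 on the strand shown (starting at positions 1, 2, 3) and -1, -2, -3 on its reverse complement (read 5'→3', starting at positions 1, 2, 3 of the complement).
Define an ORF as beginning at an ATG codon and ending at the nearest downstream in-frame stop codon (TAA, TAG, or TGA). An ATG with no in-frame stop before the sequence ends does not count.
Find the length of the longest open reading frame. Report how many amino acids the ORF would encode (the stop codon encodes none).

5

Reverse complement (5'→3'): AGCCCTTCAGTGCATCCCATGCATTTACATTTCCCAACACAGCACACACGTAT
Frame +1: ATA CGT GTG TGC TGT GTT GGG AAA TGT AAA TGC ATG GGA TGC ACT GAA GGG — no ATG→stop ORF.
Frame +2: TAC GTG TGT GCT GTG TTG GGA AAT GTA AAT GCA TGG GAT GCA CTG AAG GGC — no ATG→stop ORF.
Frame +3: ACG TGT GTG CTG TGT TGG GAA ATG TAA ATG CAT GGG ATG CAC TGA AGG GCT — ATG at 24, stop TAA at 27 → 6 nt; ATG at 30, stop TGA at 45 → 18 nt; ATG at 39, stop TGA at 45 → 9 nt.
Frame -1: AGC CCT TCA GTG CAT CCC ATG CAT TTA CAT TTC CCA ACA CAG CAC ACA CGT — no ATG→stop ORF.
Frame -2: GCC CTT CAG TGC ATC CCA TGC ATT TAC ATT TCC CAA CAC AGC ACA CAC GTA — no ATG→stop ORF.
Frame -3: CCC TTC AGT GCA TCC CAT GCA TTT ACA TTT CCC AAC ACA GCA CAC ACG TAT — no ATG→stop ORF.
Longest: frame +3, positions 30–47, 18 nt = 6 codons = 5 aa. → 5 amino acids.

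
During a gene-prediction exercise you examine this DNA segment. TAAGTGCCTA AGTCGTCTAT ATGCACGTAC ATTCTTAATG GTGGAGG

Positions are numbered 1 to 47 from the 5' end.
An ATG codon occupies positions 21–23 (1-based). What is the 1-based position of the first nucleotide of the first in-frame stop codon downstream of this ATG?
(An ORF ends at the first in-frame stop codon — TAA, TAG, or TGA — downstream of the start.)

Codons from position 21: ATG (21–23), CAC (24–26), GTA (27–29), CAT (30–32), TCT (33–35), TAA (36–38).
TAA is a stop codon; it begins at position 36.

36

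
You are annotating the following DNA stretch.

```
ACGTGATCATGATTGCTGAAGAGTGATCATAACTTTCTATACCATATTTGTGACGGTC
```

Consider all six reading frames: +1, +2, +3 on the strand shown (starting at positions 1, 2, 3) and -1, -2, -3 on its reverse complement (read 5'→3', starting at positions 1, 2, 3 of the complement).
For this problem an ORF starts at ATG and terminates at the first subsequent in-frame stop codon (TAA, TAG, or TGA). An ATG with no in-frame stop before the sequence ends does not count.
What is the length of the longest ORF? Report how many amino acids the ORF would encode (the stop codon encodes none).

Reverse complement (5'→3'): GACCGTCACAAATATGGTATAGAAAGTTATGATCACTCTTCAGCAATCATGATCACGT
Frame +1: ACG TGA TCA TGA TTG CTG AAG AGT GAT CAT AAC TTT CTA TAC CAT ATT TGT GAC GGT — no ATG→stop ORF.
Frame +2: CGT GAT CAT GAT TGC TGA AGA GTG ATC ATA ACT TTC TAT ACC ATA TTT GTG ACG GTC — no ATG→stop ORF.
Frame +3: GTG ATC ATG ATT GCT GAA GAG TGA TCA TAA CTT TCT ATA CCA TAT TTG TGA CGG — ATG at 9, stop TGA at 24 → 18 nt.
Frame -1: GAC CGT CAC AAA TAT GGT ATA GAA AGT TAT GAT CAC TCT TCA GCA ATC ATG ATC ACG — no ATG→stop ORF.
Frame -2: ACC GTC ACA AAT ATG GTA TAG AAA GTT ATG ATC ACT CTT CAG CAA TCA TGA TCA CGT — ATG at 14, stop TAG at 20 → 9 nt; ATG at 29, stop TGA at 50 → 24 nt.
Frame -3: CCG TCA CAA ATA TGG TAT AGA AAG TTA TGA TCA CTC TTC AGC AAT CAT GAT CAC — no ATG→stop ORF.
Longest: frame -2, positions 29–52, 24 nt = 8 codons = 7 aa. → 7 amino acids.

7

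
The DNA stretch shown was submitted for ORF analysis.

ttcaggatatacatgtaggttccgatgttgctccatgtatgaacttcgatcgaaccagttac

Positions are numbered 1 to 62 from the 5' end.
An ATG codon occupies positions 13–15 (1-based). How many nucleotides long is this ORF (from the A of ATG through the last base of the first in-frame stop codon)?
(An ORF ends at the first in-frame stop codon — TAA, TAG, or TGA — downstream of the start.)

Codons from position 13: ATG (13–15), TAG (16–18).
TAG is the first in-frame stop; ORF spans 13–18, 6 nucleotides.

6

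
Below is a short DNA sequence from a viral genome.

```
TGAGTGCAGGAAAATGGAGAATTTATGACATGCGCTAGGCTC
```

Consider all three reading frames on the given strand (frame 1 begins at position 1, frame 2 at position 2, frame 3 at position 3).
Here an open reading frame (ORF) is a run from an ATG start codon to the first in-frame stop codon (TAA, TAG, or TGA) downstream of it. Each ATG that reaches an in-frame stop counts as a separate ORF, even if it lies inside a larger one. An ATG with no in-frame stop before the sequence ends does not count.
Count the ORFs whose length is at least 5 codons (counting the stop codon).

1

Frame 1: TGA GTG CAG GAA AAT GGA GAA TTT ATG ACA TGC GCT AGG CTC — no ATG→stop ORF.
Frame 2: GAG TGC AGG AAA ATG GAG AAT TTA TGA CAT GCG CTA GGC — ATG at 14, stop TGA at 26 → 15 nt.
Frame 3: AGT GCA GGA AAA TGG AGA ATT TAT GAC ATG CGC TAG GCT — ATG at 30, stop TAG at 36 → 9 nt.
ORFs ≥ 5 codons: frame 2 14–28 (5 codons). Count = 1.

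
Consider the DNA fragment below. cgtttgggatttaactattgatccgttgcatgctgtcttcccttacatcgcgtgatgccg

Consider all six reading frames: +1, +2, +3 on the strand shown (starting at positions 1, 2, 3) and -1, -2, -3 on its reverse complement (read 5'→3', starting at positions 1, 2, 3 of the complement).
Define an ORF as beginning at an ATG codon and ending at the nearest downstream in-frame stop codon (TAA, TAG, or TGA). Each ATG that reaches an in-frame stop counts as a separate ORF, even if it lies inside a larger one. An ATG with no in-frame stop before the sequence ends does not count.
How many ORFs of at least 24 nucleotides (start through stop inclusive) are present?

Reverse complement (5'→3'): CGGCATCACGCGATGTAAGGGAAGACAGCATGCAACGGATCAATAGTTAAATCCCAAACG
Frame +1: CGT TTG GGA TTT AAC TAT TGA TCC GTT GCA TGC TGT CTT CCC TTA CAT CGC GTG ATG CCG — no ATG→stop ORF.
Frame +2: GTT TGG GAT TTA ACT ATT GAT CCG TTG CAT GCT GTC TTC CCT TAC ATC GCG TGA TGC — no ATG→stop ORF.
Frame +3: TTT GGG ATT TAA CTA TTG ATC CGT TGC ATG CTG TCT TCC CTT ACA TCG CGT GAT GCC — no ATG→stop ORF.
Frame -1: CGG CAT CAC GCG ATG TAA GGG AAG ACA GCA TGC AAC GGA TCA ATA GTT AAA TCC CAA ACG — ATG at 13, stop TAA at 16 → 6 nt.
Frame -2: GGC ATC ACG CGA TGT AAG GGA AGA CAG CAT GCA ACG GAT CAA TAG TTA AAT CCC AAA — no ATG→stop ORF.
Frame -3: GCA TCA CGC GAT GTA AGG GAA GAC AGC ATG CAA CGG ATC AAT AGT TAA ATC CCA AAC — ATG at 30, stop TAA at 48 → 21 nt.
No ORF reaches 24 nucleotides. Count = 0.

0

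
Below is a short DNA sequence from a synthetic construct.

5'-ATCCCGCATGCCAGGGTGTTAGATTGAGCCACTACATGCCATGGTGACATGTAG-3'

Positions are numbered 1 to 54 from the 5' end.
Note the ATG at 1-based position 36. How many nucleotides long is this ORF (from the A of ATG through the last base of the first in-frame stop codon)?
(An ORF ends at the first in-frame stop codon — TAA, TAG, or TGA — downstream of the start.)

12

Codons from position 36: ATG (36–38), CCA (39–41), TGG (42–44), TGA (45–47).
TGA is the first in-frame stop; ORF spans 36–47, 12 nucleotides.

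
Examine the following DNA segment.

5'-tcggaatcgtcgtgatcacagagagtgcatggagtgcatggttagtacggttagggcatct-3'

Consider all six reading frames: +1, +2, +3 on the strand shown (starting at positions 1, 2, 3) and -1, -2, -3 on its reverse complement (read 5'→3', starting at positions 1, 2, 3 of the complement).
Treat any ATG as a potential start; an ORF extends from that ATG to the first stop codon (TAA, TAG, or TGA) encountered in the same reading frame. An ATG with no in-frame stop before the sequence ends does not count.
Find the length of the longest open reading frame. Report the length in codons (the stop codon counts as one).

Reverse complement (5'→3'): AGATGCCCTAACCGTACTAACCATGCACTCCATGCACTCTCTGTGATCACGACGATTCCGA
Frame +1: TCG GAA TCG TCG TGA TCA CAG AGA GTG CAT GGA GTG CAT GGT TAG TAC GGT TAG GGC ATC — no ATG→stop ORF.
Frame +2: CGG AAT CGT CGT GAT CAC AGA GAG TGC ATG GAG TGC ATG GTT AGT ACG GTT AGG GCA TCT — no ATG→stop ORF.
Frame +3: GGA ATC GTC GTG ATC ACA GAG AGT GCA TGG AGT GCA TGG TTA GTA CGG TTA GGG CAT — no ATG→stop ORF.
Frame -1: AGA TGC CCT AAC CGT ACT AAC CAT GCA CTC CAT GCA CTC TCT GTG ATC ACG ACG ATT CCG — no ATG→stop ORF.
Frame -2: GAT GCC CTA ACC GTA CTA ACC ATG CAC TCC ATG CAC TCT CTG TGA TCA CGA CGA TTC CGA — ATG at 23, stop TGA at 44 → 24 nt; ATG at 32, stop TGA at 44 → 15 nt.
Frame -3: ATG CCC TAA CCG TAC TAA CCA TGC ACT CCA TGC ACT CTC TGT GAT CAC GAC GAT TCC — ATG at 3, stop TAA at 9 → 9 nt.
Longest: frame -2, positions 23–46, 24 nt = 8 codons = 7 aa. → 8 codons.

8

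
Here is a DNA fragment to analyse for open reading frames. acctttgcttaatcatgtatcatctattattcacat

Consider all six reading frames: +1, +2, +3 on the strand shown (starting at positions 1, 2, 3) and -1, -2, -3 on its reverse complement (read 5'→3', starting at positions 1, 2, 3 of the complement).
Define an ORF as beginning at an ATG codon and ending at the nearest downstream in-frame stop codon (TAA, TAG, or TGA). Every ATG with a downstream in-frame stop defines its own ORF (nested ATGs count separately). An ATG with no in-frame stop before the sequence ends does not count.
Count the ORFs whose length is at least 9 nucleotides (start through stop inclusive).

1

Reverse complement (5'→3'): ATGTGAATAATAGATGATACATGATTAAGCAAAGGT
Frame +1: ACC TTT GCT TAA TCA TGT ATC ATC TAT TAT TCA CAT — no ATG→stop ORF.
Frame +2: CCT TTG CTT AAT CAT GTA TCA TCT ATT ATT CAC — no ATG→stop ORF.
Frame +3: CTT TGC TTA ATC ATG TAT CAT CTA TTA TTC ACA — no ATG→stop ORF.
Frame -1: ATG TGA ATA ATA GAT GAT ACA TGA TTA AGC AAA GGT — ATG at 1, stop TGA at 4 → 6 nt.
Frame -2: TGT GAA TAA TAG ATG ATA CAT GAT TAA GCA AAG — ATG at 14, stop TAA at 26 → 15 nt.
Frame -3: GTG AAT AAT AGA TGA TAC ATG ATT AAG CAA AGG — no ATG→stop ORF.
ORFs ≥ 9 nucleotides: frame -2 14–28 (15 nucleotides). Count = 1.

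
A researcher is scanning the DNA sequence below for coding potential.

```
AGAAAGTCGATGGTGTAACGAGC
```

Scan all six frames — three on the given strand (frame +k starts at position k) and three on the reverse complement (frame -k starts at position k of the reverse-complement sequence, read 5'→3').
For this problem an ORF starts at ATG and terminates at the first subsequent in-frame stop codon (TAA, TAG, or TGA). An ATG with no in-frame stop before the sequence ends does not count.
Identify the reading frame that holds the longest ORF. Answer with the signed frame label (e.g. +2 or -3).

Reverse complement (5'→3'): GCTCGTTACACCATCGACTTTCT
Frame +1: AGA AAG TCG ATG GTG TAA CGA — ATG at 10, stop TAA at 16 → 9 nt.
Frame +2: GAA AGT CGA TGG TGT AAC GAG — no ATG→stop ORF.
Frame +3: AAA GTC GAT GGT GTA ACG AGC — no ATG→stop ORF.
Frame -1: GCT CGT TAC ACC ATC GAC TTT — no ATG→stop ORF.
Frame -2: CTC GTT ACA CCA TCG ACT TTC — no ATG→stop ORF.
Frame -3: TCG TTA CAC CAT CGA CTT TCT — no ATG→stop ORF.
Longest ORF is 9 nt in frame +1 (positions 10–18).

+1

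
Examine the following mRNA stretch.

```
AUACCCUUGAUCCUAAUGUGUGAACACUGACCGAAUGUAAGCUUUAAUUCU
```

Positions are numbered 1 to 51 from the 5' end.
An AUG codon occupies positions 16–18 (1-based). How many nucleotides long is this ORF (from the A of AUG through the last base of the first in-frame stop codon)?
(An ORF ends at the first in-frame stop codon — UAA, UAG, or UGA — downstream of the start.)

15

Codons from position 16: AUG (16–18), UGU (19–21), GAA (22–24), CAC (25–27), UGA (28–30).
UGA is the first in-frame stop; ORF spans 16–30, 15 nucleotides.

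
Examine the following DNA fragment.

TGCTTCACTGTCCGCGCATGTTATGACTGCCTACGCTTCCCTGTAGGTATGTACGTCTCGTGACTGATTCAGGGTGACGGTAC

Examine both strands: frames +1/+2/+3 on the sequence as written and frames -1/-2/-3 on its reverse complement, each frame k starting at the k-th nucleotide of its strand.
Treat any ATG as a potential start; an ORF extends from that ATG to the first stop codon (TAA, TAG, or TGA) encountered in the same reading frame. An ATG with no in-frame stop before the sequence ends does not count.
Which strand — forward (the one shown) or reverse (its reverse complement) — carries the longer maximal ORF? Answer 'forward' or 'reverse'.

forward

Reverse complement (5'→3'): GTACCGTCACCCTGAATCAGTCACGAGACGTACATACCTACAGGGAAGCGTAGGCAGTCATAACATGCGCGGACAGTGAAGCA
Frame +1: TGC TTC ACT GTC CGC GCA TGT TAT GAC TGC CTA CGC TTC CCT GTA GGT ATG TAC GTC TCG TGA CTG ATT CAG GGT GAC GGT — ATG at 49, stop TGA at 61 → 15 nt.
Frame +2: GCT TCA CTG TCC GCG CAT GTT ATG ACT GCC TAC GCT TCC CTG TAG GTA TGT ACG TCT CGT GAC TGA TTC AGG GTG ACG GTA — ATG at 23, stop TAG at 44 → 24 nt.
Frame +3: CTT CAC TGT CCG CGC ATG TTA TGA CTG CCT ACG CTT CCC TGT AGG TAT GTA CGT CTC GTG ACT GAT TCA GGG TGA CGG TAC — ATG at 18, stop TGA at 24 → 9 nt.
Frame -1: GTA CCG TCA CCC TGA ATC AGT CAC GAG ACG TAC ATA CCT ACA GGG AAG CGT AGG CAG TCA TAA CAT GCG CGG ACA GTG AAG — no ATG→stop ORF.
Frame -2: TAC CGT CAC CCT GAA TCA GTC ACG AGA CGT ACA TAC CTA CAG GGA AGC GTA GGC AGT CAT AAC ATG CGC GGA CAG TGA AGC — ATG at 65, stop TGA at 77 → 15 nt.
Frame -3: ACC GTC ACC CTG AAT CAG TCA CGA GAC GTA CAT ACC TAC AGG GAA GCG TAG GCA GTC ATA ACA TGC GCG GAC AGT GAA GCA — no ATG→stop ORF.
Forward-strand max 24 nt; reverse-strand max 15 nt. The forward strand has the longer ORF.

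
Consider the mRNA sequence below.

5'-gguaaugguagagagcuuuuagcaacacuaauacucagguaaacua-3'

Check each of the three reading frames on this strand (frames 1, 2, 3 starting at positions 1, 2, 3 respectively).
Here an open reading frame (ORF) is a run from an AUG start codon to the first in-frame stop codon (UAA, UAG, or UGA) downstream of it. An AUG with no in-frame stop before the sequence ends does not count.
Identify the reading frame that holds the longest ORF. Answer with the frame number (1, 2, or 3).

Frame 1: GGU AAU GGU AGA GAG CUU UUA GCA ACA CUA AUA CUC AGG UAA ACU — no AUG→stop ORF.
Frame 2: GUA AUG GUA GAG AGC UUU UAG CAA CAC UAA UAC UCA GGU AAA CUA — AUG at 5, stop UAG at 20 → 18 nt.
Frame 3: UAA UGG UAG AGA GCU UUU AGC AAC ACU AAU ACU CAG GUA AAC — no AUG→stop ORF.
Longest ORF is 18 nt in frame 2 (positions 5–22).

2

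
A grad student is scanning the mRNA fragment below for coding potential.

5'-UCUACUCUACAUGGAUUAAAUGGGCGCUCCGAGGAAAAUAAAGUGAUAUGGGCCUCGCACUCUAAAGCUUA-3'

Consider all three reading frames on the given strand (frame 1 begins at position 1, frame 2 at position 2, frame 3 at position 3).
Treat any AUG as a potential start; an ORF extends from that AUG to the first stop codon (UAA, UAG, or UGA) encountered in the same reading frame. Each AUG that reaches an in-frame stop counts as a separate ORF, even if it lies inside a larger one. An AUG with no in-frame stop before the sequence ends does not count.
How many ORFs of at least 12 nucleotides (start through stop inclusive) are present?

Frame 1: UCU ACU CUA CAU GGA UUA AAU GGG CGC UCC GAG GAA AAU AAA GUG AUA UGG GCC UCG CAC UCU AAA GCU — no AUG→stop ORF.
Frame 2: CUA CUC UAC AUG GAU UAA AUG GGC GCU CCG AGG AAA AUA AAG UGA UAU GGG CCU CGC ACU CUA AAG CUU — AUG at 11, stop UAA at 17 → 9 nt; AUG at 20, stop UGA at 44 → 27 nt.
Frame 3: UAC UCU ACA UGG AUU AAA UGG GCG CUC CGA GGA AAA UAA AGU GAU AUG GGC CUC GCA CUC UAA AGC UUA — AUG at 48, stop UAA at 63 → 18 nt.
ORFs ≥ 12 nucleotides: frame 2 20–46 (27 nucleotides), frame 3 48–65 (18 nucleotides). Count = 2.

2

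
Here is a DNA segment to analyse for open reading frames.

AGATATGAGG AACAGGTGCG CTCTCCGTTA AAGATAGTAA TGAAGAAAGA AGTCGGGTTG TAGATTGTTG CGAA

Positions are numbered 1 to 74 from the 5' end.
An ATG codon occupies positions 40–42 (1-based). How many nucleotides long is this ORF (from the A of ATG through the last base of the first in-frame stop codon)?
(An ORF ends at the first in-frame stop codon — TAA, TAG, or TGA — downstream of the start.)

Codons from position 40: ATG (40–42), AAG (43–45), AAA (46–48), GAA (49–51), GTC (52–54), GGG (55–57), TTG (58–60), TAG (61–63).
TAG is the first in-frame stop; ORF spans 40–63, 24 nucleotides.

24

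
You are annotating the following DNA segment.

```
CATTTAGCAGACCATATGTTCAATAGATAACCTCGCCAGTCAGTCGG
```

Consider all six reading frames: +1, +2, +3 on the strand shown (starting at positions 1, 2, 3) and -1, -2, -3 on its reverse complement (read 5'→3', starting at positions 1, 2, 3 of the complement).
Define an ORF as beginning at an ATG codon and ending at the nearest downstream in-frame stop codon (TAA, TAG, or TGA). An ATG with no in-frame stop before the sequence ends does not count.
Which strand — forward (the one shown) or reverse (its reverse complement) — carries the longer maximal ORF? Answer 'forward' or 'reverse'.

forward

Reverse complement (5'→3'): CCGACTGACTGGCGAGGTTATCTATTGAACATATGGTCTGCTAAATG
Frame +1: CAT TTA GCA GAC CAT ATG TTC AAT AGA TAA CCT CGC CAG TCA GTC — ATG at 16, stop TAA at 28 → 15 nt.
Frame +2: ATT TAG CAG ACC ATA TGT TCA ATA GAT AAC CTC GCC AGT CAG TCG — no ATG→stop ORF.
Frame +3: TTT AGC AGA CCA TAT GTT CAA TAG ATA ACC TCG CCA GTC AGT CGG — no ATG→stop ORF.
Frame -1: CCG ACT GAC TGG CGA GGT TAT CTA TTG AAC ATA TGG TCT GCT AAA — no ATG→stop ORF.
Frame -2: CGA CTG ACT GGC GAG GTT ATC TAT TGA ACA TAT GGT CTG CTA AAT — no ATG→stop ORF.
Frame -3: GAC TGA CTG GCG AGG TTA TCT ATT GAA CAT ATG GTC TGC TAA ATG — ATG at 33, stop TAA at 42 → 12 nt.
Forward-strand max 15 nt; reverse-strand max 12 nt. The forward strand has the longer ORF.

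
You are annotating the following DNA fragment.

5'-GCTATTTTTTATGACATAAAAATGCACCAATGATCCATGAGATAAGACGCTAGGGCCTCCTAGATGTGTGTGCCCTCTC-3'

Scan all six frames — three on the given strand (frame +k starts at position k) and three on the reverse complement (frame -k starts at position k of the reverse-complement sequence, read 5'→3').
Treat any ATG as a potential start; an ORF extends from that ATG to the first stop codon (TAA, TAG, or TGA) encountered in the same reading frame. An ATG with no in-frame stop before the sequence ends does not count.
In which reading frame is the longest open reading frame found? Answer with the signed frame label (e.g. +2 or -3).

-3

Reverse complement (5'→3'): GAGAGGGCACACACATCTAGGAGGCCCTAGCGTCTTATCTCATGGATCATTGGTGCATTTTTATGTCATAAAAAATAGC
Frame +1: GCT ATT TTT TAT GAC ATA AAA ATG CAC CAA TGA TCC ATG AGA TAA GAC GCT AGG GCC TCC TAG ATG TGT GTG CCC TCT — ATG at 22, stop TGA at 31 → 12 nt; ATG at 37, stop TAA at 43 → 9 nt.
Frame +2: CTA TTT TTT ATG ACA TAA AAA TGC ACC AAT GAT CCA TGA GAT AAG ACG CTA GGG CCT CCT AGA TGT GTG TGC CCT CTC — ATG at 11, stop TAA at 17 → 9 nt.
Frame +3: TAT TTT TTA TGA CAT AAA AAT GCA CCA ATG ATC CAT GAG ATA AGA CGC TAG GGC CTC CTA GAT GTG TGT GCC CTC — ATG at 30, stop TAG at 51 → 24 nt.
Frame -1: GAG AGG GCA CAC ACA TCT AGG AGG CCC TAG CGT CTT ATC TCA TGG ATC ATT GGT GCA TTT TTA TGT CAT AAA AAA TAG — no ATG→stop ORF.
Frame -2: AGA GGG CAC ACA CAT CTA GGA GGC CCT AGC GTC TTA TCT CAT GGA TCA TTG GTG CAT TTT TAT GTC ATA AAA AAT AGC — no ATG→stop ORF.
Frame -3: GAG GGC ACA CAC ATC TAG GAG GCC CTA GCG TCT TAT CTC ATG GAT CAT TGG TGC ATT TTT ATG TCA TAA AAA ATA — ATG at 42, stop TAA at 69 → 30 nt; ATG at 63, stop TAA at 69 → 9 nt.
Longest ORF is 30 nt in frame -3 (positions 42–71).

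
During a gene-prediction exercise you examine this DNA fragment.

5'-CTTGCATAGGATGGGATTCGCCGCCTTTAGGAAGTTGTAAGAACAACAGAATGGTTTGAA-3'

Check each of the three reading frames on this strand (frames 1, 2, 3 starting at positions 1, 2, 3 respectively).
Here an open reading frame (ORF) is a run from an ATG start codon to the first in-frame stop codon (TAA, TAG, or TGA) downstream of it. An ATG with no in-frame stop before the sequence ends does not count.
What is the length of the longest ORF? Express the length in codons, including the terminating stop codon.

Frame 1: CTT GCA TAG GAT GGG ATT CGC CGC CTT TAG GAA GTT GTA AGA ACA ACA GAA TGG TTT GAA — no ATG→stop ORF.
Frame 2: TTG CAT AGG ATG GGA TTC GCC GCC TTT AGG AAG TTG TAA GAA CAA CAG AAT GGT TTG — ATG at 11, stop TAA at 38 → 30 nt.
Frame 3: TGC ATA GGA TGG GAT TCG CCG CCT TTA GGA AGT TGT AAG AAC AAC AGA ATG GTT TGA — ATG at 51, stop TGA at 57 → 9 nt.
Longest: frame 2, positions 11–40, 30 nt = 10 codons = 9 aa. → 10 codons.

10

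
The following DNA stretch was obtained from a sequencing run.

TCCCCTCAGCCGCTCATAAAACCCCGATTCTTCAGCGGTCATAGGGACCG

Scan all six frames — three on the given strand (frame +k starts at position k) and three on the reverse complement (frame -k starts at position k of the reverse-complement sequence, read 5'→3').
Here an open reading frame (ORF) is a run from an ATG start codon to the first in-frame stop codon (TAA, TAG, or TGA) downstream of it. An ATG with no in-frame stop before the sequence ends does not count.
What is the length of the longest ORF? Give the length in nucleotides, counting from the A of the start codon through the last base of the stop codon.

12

Reverse complement (5'→3'): CGGTCCCTATGACCGCTGAAGAATCGGGGTTTTATGAGCGGCTGAGGGGA
Frame +1: TCC CCT CAG CCG CTC ATA AAA CCC CGA TTC TTC AGC GGT CAT AGG GAC — no ATG→stop ORF.
Frame +2: CCC CTC AGC CGC TCA TAA AAC CCC GAT TCT TCA GCG GTC ATA GGG ACC — no ATG→stop ORF.
Frame +3: CCC TCA GCC GCT CAT AAA ACC CCG ATT CTT CAG CGG TCA TAG GGA CCG — no ATG→stop ORF.
Frame -1: CGG TCC CTA TGA CCG CTG AAG AAT CGG GGT TTT ATG AGC GGC TGA GGG — ATG at 34, stop TGA at 43 → 12 nt.
Frame -2: GGT CCC TAT GAC CGC TGA AGA ATC GGG GTT TTA TGA GCG GCT GAG GGG — no ATG→stop ORF.
Frame -3: GTC CCT ATG ACC GCT GAA GAA TCG GGG TTT TAT GAG CGG CTG AGG GGA — no ATG→stop ORF.
Longest: frame -1, positions 34–45, 12 nt = 4 codons = 3 aa. → 12 nucleotides.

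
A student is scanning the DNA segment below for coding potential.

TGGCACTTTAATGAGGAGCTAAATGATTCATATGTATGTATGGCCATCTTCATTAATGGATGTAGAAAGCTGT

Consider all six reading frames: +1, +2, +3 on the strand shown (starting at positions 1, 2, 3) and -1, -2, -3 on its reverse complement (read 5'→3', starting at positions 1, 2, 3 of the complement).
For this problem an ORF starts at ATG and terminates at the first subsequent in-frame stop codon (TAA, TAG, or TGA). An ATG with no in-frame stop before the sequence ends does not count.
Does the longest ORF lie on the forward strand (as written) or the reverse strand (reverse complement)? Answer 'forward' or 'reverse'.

Reverse complement (5'→3'): ACAGCTTTCTACATCCATTAATGAAGATGGCCATACATACATATGAATCATTTAGCTCCTCATTAAAGTGCCA
Frame +1: TGG CAC TTT AAT GAG GAG CTA AAT GAT TCA TAT GTA TGT ATG GCC ATC TTC ATT AAT GGA TGT AGA AAG CTG — no ATG→stop ORF.
Frame +2: GGC ACT TTA ATG AGG AGC TAA ATG ATT CAT ATG TAT GTA TGG CCA TCT TCA TTA ATG GAT GTA GAA AGC TGT — ATG at 11, stop TAA at 20 → 12 nt.
Frame +3: GCA CTT TAA TGA GGA GCT AAA TGA TTC ATA TGT ATG TAT GGC CAT CTT CAT TAA TGG ATG TAG AAA GCT — ATG at 36, stop TAA at 54 → 21 nt; ATG at 60, stop TAG at 63 → 6 nt.
Frame -1: ACA GCT TTC TAC ATC CAT TAA TGA AGA TGG CCA TAC ATA CAT ATG AAT CAT TTA GCT CCT CAT TAA AGT GCC — ATG at 43, stop TAA at 64 → 24 nt.
Frame -2: CAG CTT TCT ACA TCC ATT AAT GAA GAT GGC CAT ACA TAC ATA TGA ATC ATT TAG CTC CTC ATT AAA GTG CCA — no ATG→stop ORF.
Frame -3: AGC TTT CTA CAT CCA TTA ATG AAG ATG GCC ATA CAT ACA TAT GAA TCA TTT AGC TCC TCA TTA AAG TGC — no ATG→stop ORF.
Forward-strand max 21 nt; reverse-strand max 24 nt. The reverse strand has the longer ORF.

reverse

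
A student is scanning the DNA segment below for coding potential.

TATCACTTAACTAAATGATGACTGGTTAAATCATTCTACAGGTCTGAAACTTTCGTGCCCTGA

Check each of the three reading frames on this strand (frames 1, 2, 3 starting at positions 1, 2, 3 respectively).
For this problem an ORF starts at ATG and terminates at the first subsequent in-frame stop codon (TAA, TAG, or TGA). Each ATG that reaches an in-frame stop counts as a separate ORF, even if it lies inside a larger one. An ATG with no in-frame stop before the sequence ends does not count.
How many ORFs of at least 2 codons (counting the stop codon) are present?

2

Frame 1: TAT CAC TTA ACT AAA TGA TGA CTG GTT AAA TCA TTC TAC AGG TCT GAA ACT TTC GTG CCC TGA — no ATG→stop ORF.
Frame 2: ATC ACT TAA CTA AAT GAT GAC TGG TTA AAT CAT TCT ACA GGT CTG AAA CTT TCG TGC CCT — no ATG→stop ORF.
Frame 3: TCA CTT AAC TAA ATG ATG ACT GGT TAA ATC ATT CTA CAG GTC TGA AAC TTT CGT GCC CTG — ATG at 15, stop TAA at 27 → 15 nt; ATG at 18, stop TAA at 27 → 12 nt.
ORFs ≥ 2 codons: frame 3 15–29 (5 codons), frame 3 18–29 (4 codons). Count = 2.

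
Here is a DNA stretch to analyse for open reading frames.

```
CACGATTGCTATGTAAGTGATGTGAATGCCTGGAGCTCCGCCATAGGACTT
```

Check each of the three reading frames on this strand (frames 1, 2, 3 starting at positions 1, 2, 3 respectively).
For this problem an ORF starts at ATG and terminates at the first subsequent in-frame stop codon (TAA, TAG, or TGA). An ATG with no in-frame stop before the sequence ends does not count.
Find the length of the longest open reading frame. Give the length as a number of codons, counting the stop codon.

7

Frame 1: CAC GAT TGC TAT GTA AGT GAT GTG AAT GCC TGG AGC TCC GCC ATA GGA CTT — no ATG→stop ORF.
Frame 2: ACG ATT GCT ATG TAA GTG ATG TGA ATG CCT GGA GCT CCG CCA TAG GAC — ATG at 11, stop TAA at 14 → 6 nt; ATG at 20, stop TGA at 23 → 6 nt; ATG at 26, stop TAG at 44 → 21 nt.
Frame 3: CGA TTG CTA TGT AAG TGA TGT GAA TGC CTG GAG CTC CGC CAT AGG ACT — no ATG→stop ORF.
Longest: frame 2, positions 26–46, 21 nt = 7 codons = 6 aa. → 7 codons.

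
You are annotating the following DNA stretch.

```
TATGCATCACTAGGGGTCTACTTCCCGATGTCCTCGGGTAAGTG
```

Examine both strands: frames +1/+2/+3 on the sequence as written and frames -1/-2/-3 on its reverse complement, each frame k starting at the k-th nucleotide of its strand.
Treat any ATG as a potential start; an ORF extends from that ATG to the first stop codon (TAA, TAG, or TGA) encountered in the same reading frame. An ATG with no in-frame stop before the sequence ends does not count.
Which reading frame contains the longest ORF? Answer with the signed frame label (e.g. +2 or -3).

+2

Reverse complement (5'→3'): CACTTACCCGAGGACATCGGGAAGTAGACCCCTAGTGATGCATA
Frame +1: TAT GCA TCA CTA GGG GTC TAC TTC CCG ATG TCC TCG GGT AAG — no ATG→stop ORF.
Frame +2: ATG CAT CAC TAG GGG TCT ACT TCC CGA TGT CCT CGG GTA AGT — ATG at 2, stop TAG at 11 → 12 nt.
Frame +3: TGC ATC ACT AGG GGT CTA CTT CCC GAT GTC CTC GGG TAA GTG — no ATG→stop ORF.
Frame -1: CAC TTA CCC GAG GAC ATC GGG AAG TAG ACC CCT AGT GAT GCA — no ATG→stop ORF.
Frame -2: ACT TAC CCG AGG ACA TCG GGA AGT AGA CCC CTA GTG ATG CAT — no ATG→stop ORF.
Frame -3: CTT ACC CGA GGA CAT CGG GAA GTA GAC CCC TAG TGA TGC ATA — no ATG→stop ORF.
Longest ORF is 12 nt in frame +2 (positions 2–13).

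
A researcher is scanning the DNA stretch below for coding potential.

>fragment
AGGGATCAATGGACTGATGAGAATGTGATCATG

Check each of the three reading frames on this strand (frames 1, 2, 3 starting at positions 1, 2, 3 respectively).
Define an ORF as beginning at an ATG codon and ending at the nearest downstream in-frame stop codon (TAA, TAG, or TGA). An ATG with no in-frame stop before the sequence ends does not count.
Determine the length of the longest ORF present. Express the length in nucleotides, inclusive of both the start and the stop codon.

Frame 1: AGG GAT CAA TGG ACT GAT GAG AAT GTG ATC ATG — no ATG→stop ORF.
Frame 2: GGG ATC AAT GGA CTG ATG AGA ATG TGA TCA — ATG at 17, stop TGA at 26 → 12 nt; ATG at 23, stop TGA at 26 → 6 nt.
Frame 3: GGA TCA ATG GAC TGA TGA GAA TGT GAT CAT — ATG at 9, stop TGA at 15 → 9 nt.
Longest: frame 2, positions 17–28, 12 nt = 4 codons = 3 aa. → 12 nucleotides.

12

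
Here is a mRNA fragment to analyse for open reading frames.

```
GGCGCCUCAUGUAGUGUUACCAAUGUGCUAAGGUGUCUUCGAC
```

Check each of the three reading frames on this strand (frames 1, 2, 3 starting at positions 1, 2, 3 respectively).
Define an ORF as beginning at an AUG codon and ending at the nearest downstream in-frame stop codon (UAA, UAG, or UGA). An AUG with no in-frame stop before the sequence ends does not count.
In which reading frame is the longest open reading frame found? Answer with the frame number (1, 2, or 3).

2

Frame 1: GGC GCC UCA UGU AGU GUU ACC AAU GUG CUA AGG UGU CUU CGA — no AUG→stop ORF.
Frame 2: GCG CCU CAU GUA GUG UUA CCA AUG UGC UAA GGU GUC UUC GAC — AUG at 23, stop UAA at 29 → 9 nt.
Frame 3: CGC CUC AUG UAG UGU UAC CAA UGU GCU AAG GUG UCU UCG — AUG at 9, stop UAG at 12 → 6 nt.
Longest ORF is 9 nt in frame 2 (positions 23–31).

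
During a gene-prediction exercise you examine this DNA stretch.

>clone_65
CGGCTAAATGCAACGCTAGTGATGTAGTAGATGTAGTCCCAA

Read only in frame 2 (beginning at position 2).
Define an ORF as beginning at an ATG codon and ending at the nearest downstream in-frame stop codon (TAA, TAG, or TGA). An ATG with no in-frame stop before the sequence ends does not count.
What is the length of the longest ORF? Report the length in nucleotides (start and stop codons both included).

Frame 2: GGC TAA ATG CAA CGC TAG TGA TGT AGT AGA TGT AGT CCC — ATG at 8, stop TAG at 17 → 12 nt.
Longest: frame 2, positions 8–19, 12 nt = 4 codons = 3 aa. → 12 nucleotides.

12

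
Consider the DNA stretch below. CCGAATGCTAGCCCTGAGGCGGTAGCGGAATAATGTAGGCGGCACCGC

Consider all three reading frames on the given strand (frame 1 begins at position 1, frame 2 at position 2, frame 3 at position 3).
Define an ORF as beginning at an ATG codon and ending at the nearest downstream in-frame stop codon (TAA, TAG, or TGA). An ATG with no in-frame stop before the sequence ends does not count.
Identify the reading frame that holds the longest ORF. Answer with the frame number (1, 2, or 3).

Frame 1: CCG AAT GCT AGC CCT GAG GCG GTA GCG GAA TAA TGT AGG CGG CAC CGC — no ATG→stop ORF.
Frame 2: CGA ATG CTA GCC CTG AGG CGG TAG CGG AAT AAT GTA GGC GGC ACC — ATG at 5, stop TAG at 23 → 21 nt.
Frame 3: GAA TGC TAG CCC TGA GGC GGT AGC GGA ATA ATG TAG GCG GCA CCG — ATG at 33, stop TAG at 36 → 6 nt.
Longest ORF is 21 nt in frame 2 (positions 5–25).

2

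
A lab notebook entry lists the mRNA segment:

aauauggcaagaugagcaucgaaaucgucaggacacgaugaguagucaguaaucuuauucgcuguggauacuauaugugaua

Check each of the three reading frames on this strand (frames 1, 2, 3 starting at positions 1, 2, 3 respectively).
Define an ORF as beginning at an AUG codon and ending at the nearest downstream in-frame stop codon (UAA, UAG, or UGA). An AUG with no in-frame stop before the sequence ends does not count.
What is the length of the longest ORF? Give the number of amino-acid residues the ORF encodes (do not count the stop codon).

9

Frame 1: AAU AUG GCA AGA UGA GCA UCG AAA UCG UCA GGA CAC GAU GAG UAG UCA GUA AUC UUA UUC GCU GUG GAU ACU AUA UGU GAU — AUG at 4, stop UGA at 13 → 12 nt.
Frame 2: AUA UGG CAA GAU GAG CAU CGA AAU CGU CAG GAC ACG AUG AGU AGU CAG UAA UCU UAU UCG CUG UGG AUA CUA UAU GUG AUA — AUG at 38, stop UAA at 50 → 15 nt.
Frame 3: UAU GGC AAG AUG AGC AUC GAA AUC GUC AGG ACA CGA UGA GUA GUC AGU AAU CUU AUU CGC UGU GGA UAC UAU AUG UGA — AUG at 12, stop UGA at 39 → 30 nt; AUG at 75, stop UGA at 78 → 6 nt.
Longest: frame 3, positions 12–41, 30 nt = 10 codons = 9 aa. → 9 amino acids.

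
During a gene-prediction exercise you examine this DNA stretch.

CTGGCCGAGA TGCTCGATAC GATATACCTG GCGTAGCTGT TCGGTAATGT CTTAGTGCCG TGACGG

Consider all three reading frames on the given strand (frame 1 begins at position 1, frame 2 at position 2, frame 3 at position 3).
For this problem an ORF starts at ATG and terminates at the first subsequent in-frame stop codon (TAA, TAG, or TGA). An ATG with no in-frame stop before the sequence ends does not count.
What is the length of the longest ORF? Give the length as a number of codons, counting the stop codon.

Frame 1: CTG GCC GAG ATG CTC GAT ACG ATA TAC CTG GCG TAG CTG TTC GGT AAT GTC TTA GTG CCG TGA CGG — ATG at 10, stop TAG at 34 → 27 nt.
Frame 2: TGG CCG AGA TGC TCG ATA CGA TAT ACC TGG CGT AGC TGT TCG GTA ATG TCT TAG TGC CGT GAC — ATG at 47, stop TAG at 53 → 9 nt.
Frame 3: GGC CGA GAT GCT CGA TAC GAT ATA CCT GGC GTA GCT GTT CGG TAA TGT CTT AGT GCC GTG ACG — no ATG→stop ORF.
Longest: frame 1, positions 10–36, 27 nt = 9 codons = 8 aa. → 9 codons.

9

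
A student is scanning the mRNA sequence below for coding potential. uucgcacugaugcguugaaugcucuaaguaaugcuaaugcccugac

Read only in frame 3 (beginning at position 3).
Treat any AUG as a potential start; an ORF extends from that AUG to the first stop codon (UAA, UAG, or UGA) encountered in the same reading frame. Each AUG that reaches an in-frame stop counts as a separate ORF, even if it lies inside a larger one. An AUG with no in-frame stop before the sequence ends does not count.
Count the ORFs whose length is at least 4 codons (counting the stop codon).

0

Frame 3: CGC ACU GAU GCG UUG AAU GCU CUA AGU AAU GCU AAU GCC CUG — no AUG→stop ORF.
No ORF reaches 4 codons. Count = 0.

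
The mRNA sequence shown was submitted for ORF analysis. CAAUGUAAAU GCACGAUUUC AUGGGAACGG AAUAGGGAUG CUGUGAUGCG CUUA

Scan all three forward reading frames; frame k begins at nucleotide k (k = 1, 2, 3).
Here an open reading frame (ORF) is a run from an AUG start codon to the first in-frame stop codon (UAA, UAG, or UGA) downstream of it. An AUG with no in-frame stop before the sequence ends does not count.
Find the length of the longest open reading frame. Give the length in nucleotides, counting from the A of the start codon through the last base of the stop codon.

Frame 1: CAA UGU AAA UGC ACG AUU UCA UGG GAA CGG AAU AGG GAU GCU GUG AUG CGC UUA — no AUG→stop ORF.
Frame 2: AAU GUA AAU GCA CGA UUU CAU GGG AAC GGA AUA GGG AUG CUG UGA UGC GCU — AUG at 38, stop UGA at 44 → 9 nt.
Frame 3: AUG UAA AUG CAC GAU UUC AUG GGA ACG GAA UAG GGA UGC UGU GAU GCG CUU — AUG at 3, stop UAA at 6 → 6 nt; AUG at 9, stop UAG at 33 → 27 nt; AUG at 21, stop UAG at 33 → 15 nt.
Longest: frame 3, positions 9–35, 27 nt = 9 codons = 8 aa. → 27 nucleotides.

27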